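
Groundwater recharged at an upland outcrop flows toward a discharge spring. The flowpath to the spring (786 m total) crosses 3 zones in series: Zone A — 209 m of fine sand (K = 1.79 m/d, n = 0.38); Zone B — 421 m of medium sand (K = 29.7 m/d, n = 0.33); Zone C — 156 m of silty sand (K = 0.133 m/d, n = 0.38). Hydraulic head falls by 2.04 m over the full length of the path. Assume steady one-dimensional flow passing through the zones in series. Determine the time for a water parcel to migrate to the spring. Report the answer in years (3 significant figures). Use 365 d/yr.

Continuity: the same q passes through each zone, so ΔH = q·Σ(L_j/K_j) — the zones act as resistances in series.
Σ(L/K) = 209/1.79 + 421/29.7 + 156/0.133 = 116.8 + 14.18 + 1173 = 1304 d
q = ΔH / Σ(L/K) = 2.04 / 1304 = 0.001565 m/d (same in every zone)
Zone A: v = q/n = 0.001565/0.38 = 0.004117 m/d → t_A = 209/0.004117 = 50760 d
Zone B: v = q/n = 0.001565/0.33 = 0.004741 m/d → t_B = 421/0.004741 = 88800 d
Zone C: v = q/n = 0.001565/0.38 = 0.004117 m/d → t_C = 156/0.004117 = 37890 d
Total t = 50760 + 88800 + 37890 = 177400 d
   = 177400 / 365 = 486 yr

486 years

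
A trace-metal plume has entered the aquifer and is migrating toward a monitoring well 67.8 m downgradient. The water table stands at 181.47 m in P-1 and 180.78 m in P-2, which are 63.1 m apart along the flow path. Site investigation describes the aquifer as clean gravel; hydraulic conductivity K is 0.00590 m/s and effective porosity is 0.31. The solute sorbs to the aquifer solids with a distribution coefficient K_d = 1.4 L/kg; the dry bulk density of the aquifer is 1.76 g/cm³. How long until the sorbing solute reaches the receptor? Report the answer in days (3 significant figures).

Hydraulic gradient i = (181.47 − 180.78) / 63.1 = 0.69 / 63.1 = 0.01094
K = 0.00590 m/s × 86400 s/d = 509.8 m/d
Darcy flux q = K·i = 509.8 × 0.01094 = 5.574 m/d
v = Ki/n = 509.8·0.01094/0.31 = 17.98 m/d
Retardation R = 1 + ρ_b·K_d/n = 1 + 1.76×1.4/0.31 = 8.948
Contaminant velocity v_c = v/R = 17.98/8.948 = 2.009 m/d
t = L/v_c = 67.8/2.009 = 33.74 d

33.7 days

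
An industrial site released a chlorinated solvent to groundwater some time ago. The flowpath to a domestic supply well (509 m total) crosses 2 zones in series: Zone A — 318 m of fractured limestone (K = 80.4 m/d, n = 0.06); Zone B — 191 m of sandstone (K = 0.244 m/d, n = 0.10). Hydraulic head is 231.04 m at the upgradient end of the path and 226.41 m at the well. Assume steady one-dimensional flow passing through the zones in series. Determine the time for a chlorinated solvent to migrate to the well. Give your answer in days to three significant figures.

6490 days

Total head drop ΔH = 231.04 − 226.41 = 4.63 m
Steady 1-D flow in series ⇒ the Darcy flux q is identical in every zone and the zone head losses add (resistances L/K in series).
Σ(L/K) = 318/80.4 + 191/0.244 = 3.955 + 782.8 = 786.7 d
q = ΔH / Σ(L/K) = 4.63 / 786.7 = 0.005885 m/d (same in every zone)
Zone A: v = q/n = 0.005885/0.06 = 0.09808 m/d → t_A = 318/0.09808 = 3242 d
Zone B: v = q/n = 0.005885/0.10 = 0.05885 m/d → t_B = 191/0.05885 = 3246 d
Total t = 3242 + 3246 = 6488 d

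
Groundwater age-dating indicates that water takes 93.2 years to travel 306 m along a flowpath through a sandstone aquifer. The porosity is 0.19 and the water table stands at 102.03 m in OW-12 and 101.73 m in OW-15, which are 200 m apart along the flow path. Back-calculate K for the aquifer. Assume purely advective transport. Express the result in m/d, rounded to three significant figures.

Hydraulic gradient i = (102.03 − 101.73) / 200 = 0.30 / 200 = 0.001500
t = 93.2 years = 34020 d
v = L / t = 306 / 34020 = 0.008995 m/d
K = v · n / i = 0.008995 × 0.19 / 0.001500 = 1.14 m/d

1.14 m/d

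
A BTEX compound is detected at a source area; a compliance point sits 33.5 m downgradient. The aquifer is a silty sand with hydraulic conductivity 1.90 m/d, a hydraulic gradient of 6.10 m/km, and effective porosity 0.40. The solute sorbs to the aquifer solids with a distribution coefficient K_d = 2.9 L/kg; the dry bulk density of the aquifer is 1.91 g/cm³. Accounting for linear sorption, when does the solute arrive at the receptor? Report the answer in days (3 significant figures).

Darcy flux q = K·i = 1.90 × 0.0061 = 0.01159 m/d
Average linear velocity = 0.01159 / 0.40 = 0.02897 m/d
Retardation R = 1 + ρ_b·K_d/n = 1 + 1.91×2.9/0.40 = 14.85
Contaminant velocity v_c = v/R = 0.02897/14.85 = 0.001952 m/d
t = L/v_c = 33.5/0.001952 = 17170 d

17200 days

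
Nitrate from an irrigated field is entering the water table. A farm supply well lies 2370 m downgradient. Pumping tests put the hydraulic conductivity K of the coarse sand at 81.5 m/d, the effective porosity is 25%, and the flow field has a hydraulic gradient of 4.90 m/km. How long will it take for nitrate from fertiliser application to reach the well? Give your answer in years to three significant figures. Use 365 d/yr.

Darcy flux q = K·i = 81.5 × 0.0049 = 0.3994 m/d
Seepage velocity v = q / n = 0.3994 / 0.25 = 1.597 m/d
t = L / v = 2370 / 1.597 = 1484 d
   = 1484 / 365 = 4.06 yr

4.06 years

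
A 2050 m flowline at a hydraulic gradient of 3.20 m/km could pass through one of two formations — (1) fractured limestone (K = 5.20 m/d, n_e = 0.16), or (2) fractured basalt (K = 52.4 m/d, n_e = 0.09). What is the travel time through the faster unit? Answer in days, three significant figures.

Unit 1 (fractured limestone): v = 5.20×0.0032/0.16 = 0.1040 m/d, t = 2050/0.1040 = 19710 d
Unit 2 (fractured basalt): v = 52.4×0.0032/0.09 = 1.863 m/d, t = 2050/1.863 = 1100 d
Faster unit: t = 1100 d

1100 days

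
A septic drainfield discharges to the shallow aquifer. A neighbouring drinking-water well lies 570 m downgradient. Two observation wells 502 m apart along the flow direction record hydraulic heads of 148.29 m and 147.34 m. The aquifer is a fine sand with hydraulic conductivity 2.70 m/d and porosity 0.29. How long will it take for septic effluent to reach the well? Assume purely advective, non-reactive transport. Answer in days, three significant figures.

Hydraulic gradient i = (148.29 − 147.34) / 502 = 0.95 / 502 = 0.001892
Specific discharge q = 2.70 × 0.001892 = 0.005110 m/d
Average linear velocity = 0.005110 / 0.29 = 0.01762 m/d
t = L / v = 570 / 0.01762 = 32350 d

32400 days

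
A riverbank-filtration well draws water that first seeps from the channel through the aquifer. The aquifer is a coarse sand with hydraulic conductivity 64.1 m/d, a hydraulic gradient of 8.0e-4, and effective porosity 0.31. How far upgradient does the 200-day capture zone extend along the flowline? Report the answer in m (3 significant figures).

q = Ki = 64.1 × 8.0e-4 = 0.05128 m/d
v = Ki/n = 64.1·8.0e-4/0.31 = 0.1654 m/d
L = v × T = 0.1654 × 200 = 33.08 m

33.1 m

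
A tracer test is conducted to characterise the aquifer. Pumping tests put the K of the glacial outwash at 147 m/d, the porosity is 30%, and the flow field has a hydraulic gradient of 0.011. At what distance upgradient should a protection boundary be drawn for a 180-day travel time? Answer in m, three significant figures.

970 m

Darcy flux q = K·i = 147 × 0.011 = 1.617 m/d
v = Ki/n = 147·0.011/0.30 = 5.390 m/d
L = v × T = 5.390 × 180 = 970.2 m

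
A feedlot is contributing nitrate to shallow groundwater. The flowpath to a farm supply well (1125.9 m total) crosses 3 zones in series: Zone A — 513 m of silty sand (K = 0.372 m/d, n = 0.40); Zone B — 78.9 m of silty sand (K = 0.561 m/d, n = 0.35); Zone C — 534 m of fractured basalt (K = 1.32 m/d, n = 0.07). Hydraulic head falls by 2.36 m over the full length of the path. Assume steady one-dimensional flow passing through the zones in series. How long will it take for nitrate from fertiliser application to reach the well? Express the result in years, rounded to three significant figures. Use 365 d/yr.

604 years

Steady 1-D flow in series ⇒ the Darcy flux q is identical in every zone and the zone head losses add (resistances L/K in series).
Σ(L/K) = 513/0.372 + 78.9/0.561 + 534/1.32 = 1379 + 140.6 + 404.5 = 1924 d
q = ΔH / Σ(L/K) = 2.36 / 1924 = 0.001226 m/d (same in every zone)
Zone A: v = q/n = 0.001226/0.40 = 0.003066 m/d → t_A = 513/0.003066 = 167300 d
Zone B: v = q/n = 0.001226/0.35 = 0.003504 m/d → t_B = 78.9/0.003504 = 22520 d
Zone C: v = q/n = 0.001226/0.07 = 0.01752 m/d → t_C = 534/0.01752 = 30480 d
Total t = 167300 + 22520 + 30480 = 220300 d
   = 220300 / 365 = 604 yr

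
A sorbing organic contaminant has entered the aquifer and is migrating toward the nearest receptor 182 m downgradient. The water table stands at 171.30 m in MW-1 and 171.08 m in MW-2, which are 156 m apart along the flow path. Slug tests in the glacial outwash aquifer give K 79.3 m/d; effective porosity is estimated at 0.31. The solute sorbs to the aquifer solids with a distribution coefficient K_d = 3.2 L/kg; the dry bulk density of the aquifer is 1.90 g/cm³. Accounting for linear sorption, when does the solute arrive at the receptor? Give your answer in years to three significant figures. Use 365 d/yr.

28.5 years

Hydraulic gradient i = (171.30 − 171.08) / 156 = 0.22 / 156 = 0.001410
Darcy flux q = K·i = 79.3 × 0.001410 = 0.1118 m/d
Seepage velocity v = q / n = 0.1118 / 0.31 = 0.3608 m/d
Retardation R = 1 + ρ_b·K_d/n = 1 + 1.90×3.2/0.31 = 20.61
Contaminant velocity v_c = v/R = 0.3608/20.61 = 0.01750 m/d
t = L/v_c = 182/0.01750 = 10400 d
   = 10400/365 = 28.5 yr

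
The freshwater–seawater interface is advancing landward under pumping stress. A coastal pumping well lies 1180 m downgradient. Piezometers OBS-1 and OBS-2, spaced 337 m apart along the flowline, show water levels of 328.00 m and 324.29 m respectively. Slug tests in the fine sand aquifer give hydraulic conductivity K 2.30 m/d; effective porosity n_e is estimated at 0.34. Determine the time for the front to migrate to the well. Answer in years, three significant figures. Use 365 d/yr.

43.4 years

Hydraulic gradient i = (328.00 − 324.29) / 337 = 3.71 / 337 = 0.01101
q = Ki = 2.30 × 0.01101 = 0.02532 m/d
Seepage velocity v = q / n = 0.02532 / 0.34 = 0.07447 m/d
t = L / v = 1180 / 0.07447 = 15840 d
   = 15840 / 365 = 43.4 yr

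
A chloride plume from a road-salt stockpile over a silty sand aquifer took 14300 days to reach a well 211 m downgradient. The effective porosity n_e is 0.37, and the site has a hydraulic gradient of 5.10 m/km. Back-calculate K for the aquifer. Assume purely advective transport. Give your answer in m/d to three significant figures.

v = L / t = 211 / 14300 = 0.01476 m/d
K = v · n / i = 0.01476 × 0.37 / 0.0051 = 1.07 m/d

1.07 m/d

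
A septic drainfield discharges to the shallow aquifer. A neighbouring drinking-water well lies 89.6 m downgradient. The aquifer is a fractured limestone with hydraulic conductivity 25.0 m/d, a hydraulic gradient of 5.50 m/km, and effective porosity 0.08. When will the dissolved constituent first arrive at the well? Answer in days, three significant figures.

Specific discharge q = 25.0 × 0.0055 = 0.1375 m/d
Seepage velocity v = q / n = 0.1375 / 0.08 = 1.719 m/d
t = L / v = 89.6 / 1.719 = 52.13 d

52.1 days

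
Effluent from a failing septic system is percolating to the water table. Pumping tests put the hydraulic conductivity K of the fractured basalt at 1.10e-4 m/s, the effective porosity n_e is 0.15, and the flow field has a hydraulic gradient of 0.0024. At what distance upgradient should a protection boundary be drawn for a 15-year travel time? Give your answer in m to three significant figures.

833 m

K = 1.10e-4 m/s × 86400 s/d = 9.504 m/d
Darcy flux q = K·i = 9.504 × 0.0024 = 0.02281 m/d
v = Ki/n = 9.504·0.0024/0.15 = 0.1521 m/d
T = 15 yr × 365 = 5475 d
L = v × T = 0.1521 × 5475 = 832.6 m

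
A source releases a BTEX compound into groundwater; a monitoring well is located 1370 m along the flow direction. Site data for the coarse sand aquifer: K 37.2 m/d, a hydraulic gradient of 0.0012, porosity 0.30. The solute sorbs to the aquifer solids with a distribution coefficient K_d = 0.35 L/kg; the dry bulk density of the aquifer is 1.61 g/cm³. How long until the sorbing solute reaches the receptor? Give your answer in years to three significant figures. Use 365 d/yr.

72.6 years

Specific discharge q = 37.2 × 0.0012 = 0.04464 m/d
Seepage velocity v = q / n = 0.04464 / 0.30 = 0.1488 m/d
Retardation R = 1 + ρ_b·K_d/n = 1 + 1.61×0.35/0.30 = 2.878
Contaminant velocity v_c = v/R = 0.1488/2.878 = 0.05170 m/d
t = L/v_c = 1370/0.05170 = 26500 d
   = 26500/365 = 72.6 yr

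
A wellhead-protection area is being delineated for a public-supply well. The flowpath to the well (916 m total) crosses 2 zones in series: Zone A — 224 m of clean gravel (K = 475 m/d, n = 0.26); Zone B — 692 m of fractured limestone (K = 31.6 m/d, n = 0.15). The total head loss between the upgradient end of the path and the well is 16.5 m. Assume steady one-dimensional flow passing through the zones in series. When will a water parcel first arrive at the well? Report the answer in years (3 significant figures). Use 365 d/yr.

0.602 years

Steady 1-D flow in series ⇒ the Darcy flux q is identical in every zone and the zone head losses add (resistances L/K in series).
Σ(L/K) = 224/475 + 692/31.6 = 0.4716 + 21.90 = 22.37 d
q = ΔH / Σ(L/K) = 16.5 / 22.37 = 0.7376 m/d (same in every zone)
Zone A: v = q/n = 0.7376/0.26 = 2.837 m/d → t_A = 224/2.837 = 78.96 d
Zone B: v = q/n = 0.7376/0.15 = 4.917 m/d → t_B = 692/4.917 = 140.7 d
Total t = 78.96 + 140.7 = 219.7 d
   = 219.7 / 365 = 0.602 yr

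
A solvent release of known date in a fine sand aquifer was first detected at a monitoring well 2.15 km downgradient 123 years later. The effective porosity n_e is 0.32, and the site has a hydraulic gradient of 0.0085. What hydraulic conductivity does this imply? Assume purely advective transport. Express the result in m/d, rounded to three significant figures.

1.80 m/d

t = 123 years = 44900 d
L = 2.15 km = 2150 m
v = L / t = 2150 / 44900 = 0.04789 m/d
K = v · n / i = 0.04789 × 0.32 / 0.0085 = 1.80 m/d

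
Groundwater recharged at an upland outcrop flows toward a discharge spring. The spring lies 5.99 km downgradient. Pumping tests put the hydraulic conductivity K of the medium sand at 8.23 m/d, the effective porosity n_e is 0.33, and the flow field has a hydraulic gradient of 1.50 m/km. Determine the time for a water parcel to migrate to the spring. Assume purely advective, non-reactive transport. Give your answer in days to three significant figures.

Specific discharge q = 8.23 × 0.0015 = 0.01235 m/d
v = Ki/n = 8.23·0.0015/0.33 = 0.03741 m/d
L = 5.99 km = 5990 m
t = L / v = 5990 / 0.03741 = 160100 d

160000 days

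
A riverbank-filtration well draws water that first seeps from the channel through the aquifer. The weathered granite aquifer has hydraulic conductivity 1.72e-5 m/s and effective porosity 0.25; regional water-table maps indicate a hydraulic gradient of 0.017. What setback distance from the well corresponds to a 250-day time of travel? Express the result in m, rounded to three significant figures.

25.3 m

K = 1.72e-5 m/s × 86400 s/d = 1.486 m/d
Specific discharge q = 1.486 × 0.017 = 0.02526 m/d
Seepage velocity v = q / n = 0.02526 / 0.25 = 0.1011 m/d
L = v × T = 0.1011 × 250 = 25.26 m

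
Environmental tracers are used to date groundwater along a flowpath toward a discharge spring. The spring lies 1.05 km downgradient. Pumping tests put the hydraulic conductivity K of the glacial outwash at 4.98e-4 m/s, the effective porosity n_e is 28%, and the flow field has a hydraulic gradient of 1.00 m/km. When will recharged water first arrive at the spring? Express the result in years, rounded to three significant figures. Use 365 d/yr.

18.7 years

K = 4.98e-4 m/s × 86400 s/d = 43.03 m/d
q = Ki = 43.03 × 0.0010 = 0.04303 m/d
v_s = q/n_e = 0.04303/0.28 = 0.1537 m/d
L = 1.05 km = 1050 m
t = L / v = 1050 / 0.1537 = 6833 d
   = 6833 / 365 = 18.7 yr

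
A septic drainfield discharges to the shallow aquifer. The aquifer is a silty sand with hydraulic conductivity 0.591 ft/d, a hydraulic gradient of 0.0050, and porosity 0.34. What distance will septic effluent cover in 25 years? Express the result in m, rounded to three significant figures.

24.2 m

K = 0.591 ft/d × 0.3048 = 0.1801 m/d
Specific discharge q = 0.1801 × 0.0050 = 9.007e-4 m/d
v = Ki/n = 0.1801·0.0050/0.34 = 0.002649 m/d
T = 25 yr × 365 = 9125 d
L = v × T = 0.002649 × 9125 = 24.17 m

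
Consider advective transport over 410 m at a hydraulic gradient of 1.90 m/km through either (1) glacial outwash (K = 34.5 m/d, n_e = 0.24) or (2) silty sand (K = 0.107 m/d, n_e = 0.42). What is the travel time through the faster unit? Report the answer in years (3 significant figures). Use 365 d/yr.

4.11 years

Unit 1 (glacial outwash): v = 34.5×0.0019/0.24 = 0.2731 m/d, t = 410/0.2731 = 1501 d
Unit 2 (silty sand): v = 0.107×0.0019/0.42 = 4.840e-4 m/d, t = 410/4.840e-4 = 847000 d
Faster: 1501 d / 365 = 4.11 yr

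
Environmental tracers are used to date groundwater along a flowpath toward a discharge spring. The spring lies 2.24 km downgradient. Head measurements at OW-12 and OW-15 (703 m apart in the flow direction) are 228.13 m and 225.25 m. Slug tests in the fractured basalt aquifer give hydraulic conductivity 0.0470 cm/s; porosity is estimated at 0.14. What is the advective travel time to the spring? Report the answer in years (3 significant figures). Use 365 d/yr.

Hydraulic gradient i = (228.13 − 225.25) / 703 = 2.88 / 703 = 0.004097
K = 0.0470 cm/s × 864 = 40.61 m/d
Darcy flux q = K·i = 40.61 × 0.004097 = 0.1664 m/d
v = Ki/n = 40.61·0.004097/0.14 = 1.188 m/d
L = 2.24 km = 2240 m
t = L / v = 2240 / 1.188 = 1885 d
   = 1885 / 365 = 5.16 yr

5.16 years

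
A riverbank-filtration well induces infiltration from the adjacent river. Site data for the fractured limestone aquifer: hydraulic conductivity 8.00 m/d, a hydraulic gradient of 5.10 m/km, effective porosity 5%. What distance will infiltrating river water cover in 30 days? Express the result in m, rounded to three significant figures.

Darcy flux q = K·i = 8.00 × 0.0051 = 0.04080 m/d
v = Ki/n = 8.00·0.0051/0.05 = 0.8160 m/d
L = v × T = 0.8160 × 30 = 24.48 m

24.5 m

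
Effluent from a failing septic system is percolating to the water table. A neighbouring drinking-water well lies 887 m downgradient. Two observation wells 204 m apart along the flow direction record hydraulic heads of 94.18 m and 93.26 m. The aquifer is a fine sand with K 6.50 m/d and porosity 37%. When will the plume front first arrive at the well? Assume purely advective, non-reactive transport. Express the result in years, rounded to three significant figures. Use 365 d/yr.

30.7 years

Hydraulic gradient i = (94.18 − 93.26) / 204 = 0.92 / 204 = 0.004510
Darcy flux q = K·i = 6.50 × 0.004510 = 0.02931 m/d
v = Ki/n = 6.50·0.004510/0.37 = 0.07923 m/d
t = L / v = 887 / 0.07923 = 11200 d
   = 11200 / 365 = 30.7 yr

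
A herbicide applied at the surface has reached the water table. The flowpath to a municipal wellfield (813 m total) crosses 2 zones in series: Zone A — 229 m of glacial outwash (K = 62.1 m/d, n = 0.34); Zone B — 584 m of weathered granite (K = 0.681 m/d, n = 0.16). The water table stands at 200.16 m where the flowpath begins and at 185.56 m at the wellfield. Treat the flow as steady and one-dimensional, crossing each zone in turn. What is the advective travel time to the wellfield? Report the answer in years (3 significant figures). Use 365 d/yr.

Total head drop ΔH = 200.16 − 185.56 = 14.60 m
Steady 1-D flow in series ⇒ the Darcy flux q is identical in every zone and the zone head losses add (resistances L/K in series).
Σ(L/K) = 229/62.1 + 584/0.681 = 3.688 + 857.6 = 861.3 d
q = ΔH / Σ(L/K) = 14.60 / 861.3 = 0.01695 m/d (same in every zone)
Zone A: v = q/n = 0.01695/0.34 = 0.04986 m/d → t_A = 229/0.04986 = 4593 d
Zone B: v = q/n = 0.01695/0.16 = 0.1060 m/d → t_B = 584/0.1060 = 5512 d
Total t = 4593 + 5512 = 10100 d
   = 10100 / 365 = 27.7 yr

27.7 years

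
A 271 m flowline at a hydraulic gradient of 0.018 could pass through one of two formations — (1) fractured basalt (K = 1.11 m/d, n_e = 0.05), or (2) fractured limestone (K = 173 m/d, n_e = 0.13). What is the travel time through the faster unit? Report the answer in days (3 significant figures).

11.3 days

Unit 1 (fractured basalt): v = 1.11×0.018/0.05 = 0.3996 m/d, t = 271/0.3996 = 678.2 d
Unit 2 (fractured limestone): v = 173×0.018/0.13 = 23.95 m/d, t = 271/23.95 = 11.31 d
Faster unit: t = 11.3 d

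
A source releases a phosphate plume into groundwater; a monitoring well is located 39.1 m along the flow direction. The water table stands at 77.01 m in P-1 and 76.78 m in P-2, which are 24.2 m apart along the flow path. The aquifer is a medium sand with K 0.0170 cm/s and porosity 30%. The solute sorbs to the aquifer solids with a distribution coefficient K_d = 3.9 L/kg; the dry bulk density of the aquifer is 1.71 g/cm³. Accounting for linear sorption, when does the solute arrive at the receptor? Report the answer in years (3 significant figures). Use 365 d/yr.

Hydraulic gradient i = (77.01 − 76.78) / 24.2 = 0.23 / 24.2 = 0.009504
K = 0.0170 cm/s × 864 = 14.69 m/d
Darcy flux q = K·i = 14.69 × 0.009504 = 0.1396 m/d
v_s = q/n_e = 0.1396/0.30 = 0.4653 m/d
Retardation R = 1 + ρ_b·K_d/n = 1 + 1.71×3.9/0.30 = 23.23
Contaminant velocity v_c = v/R = 0.4653/23.23 = 0.02003 m/d
t = L/v_c = 39.1/0.02003 = 1952 d
   = 1952/365 = 5.35 yr

5.35 years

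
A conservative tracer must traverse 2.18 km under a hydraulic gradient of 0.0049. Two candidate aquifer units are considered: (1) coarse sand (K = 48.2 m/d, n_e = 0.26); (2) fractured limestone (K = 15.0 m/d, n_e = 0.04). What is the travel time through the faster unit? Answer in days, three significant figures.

1190 days

Unit 1 (coarse sand): v = 48.2×0.0049/0.26 = 0.9084 m/d, t = 2180/0.9084 = 2400 d
Unit 2 (fractured limestone): v = 15.0×0.0049/0.04 = 1.838 m/d, t = 2180/1.838 = 1186 d
Faster unit: t = 1190 d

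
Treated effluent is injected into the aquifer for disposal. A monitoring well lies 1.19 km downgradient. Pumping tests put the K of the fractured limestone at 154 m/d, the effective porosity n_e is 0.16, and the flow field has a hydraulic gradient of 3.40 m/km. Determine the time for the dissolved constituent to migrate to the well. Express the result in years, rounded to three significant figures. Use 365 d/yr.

q = Ki = 154 × 0.0034 = 0.5236 m/d
Average linear velocity = 0.5236 / 0.16 = 3.272 m/d
L = 1.19 km = 1190 m
t = L / v = 1190 / 3.272 = 363.6 d
   = 363.6 / 365 = 0.996 yr

0.996 years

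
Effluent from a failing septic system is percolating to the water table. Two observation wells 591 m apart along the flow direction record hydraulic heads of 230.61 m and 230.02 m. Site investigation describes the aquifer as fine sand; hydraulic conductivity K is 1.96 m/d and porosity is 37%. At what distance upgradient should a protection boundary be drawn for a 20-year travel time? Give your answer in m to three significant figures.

Hydraulic gradient i = (230.61 − 230.02) / 591 = 0.59 / 591 = 9.983e-4
Specific discharge q = 1.96 × 9.983e-4 = 0.001957 m/d
Average linear velocity = 0.001957 / 0.37 = 0.005288 m/d
T = 20 yr × 365 = 7300 d
L = v × T = 0.005288 × 7300 = 38.60 m

38.6 m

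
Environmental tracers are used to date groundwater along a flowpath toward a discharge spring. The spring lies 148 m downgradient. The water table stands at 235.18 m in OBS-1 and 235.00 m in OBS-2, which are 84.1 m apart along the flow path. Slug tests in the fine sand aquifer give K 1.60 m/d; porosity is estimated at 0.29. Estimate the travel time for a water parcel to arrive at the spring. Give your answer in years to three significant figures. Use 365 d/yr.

Hydraulic gradient i = (235.18 − 235.00) / 84.1 = 0.18 / 84.1 = 0.002140
q = Ki = 1.60 × 0.002140 = 0.003424 m/d
Seepage velocity v = q / n = 0.003424 / 0.29 = 0.01181 m/d
t = L / v = 148 / 0.01181 = 12530 d
   = 12530 / 365 = 34.3 yr

34.3 years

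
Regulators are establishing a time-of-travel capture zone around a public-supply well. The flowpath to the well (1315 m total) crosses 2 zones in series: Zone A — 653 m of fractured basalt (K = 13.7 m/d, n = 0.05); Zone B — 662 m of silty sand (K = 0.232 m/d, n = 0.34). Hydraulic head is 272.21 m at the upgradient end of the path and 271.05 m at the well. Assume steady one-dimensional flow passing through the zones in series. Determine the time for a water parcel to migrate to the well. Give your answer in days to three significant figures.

645000 days

Total head drop ΔH = 272.21 − 271.05 = 1.16 m
Steady 1-D flow in series ⇒ the Darcy flux q is identical in every zone and the zone head losses add (resistances L/K in series).
Σ(L/K) = 653/13.7 + 662/0.232 = 47.66 + 2853 = 2901 d
q = ΔH / Σ(L/K) = 1.16 / 2901 = 3.998e-4 m/d (same in every zone)
Zone A: v = q/n = 3.998e-4/0.05 = 0.007997 m/d → t_A = 653/0.007997 = 81660 d
Zone B: v = q/n = 3.998e-4/0.34 = 0.001176 m/d → t_B = 662/0.001176 = 562900 d
Total t = 81660 + 562900 = 644600 d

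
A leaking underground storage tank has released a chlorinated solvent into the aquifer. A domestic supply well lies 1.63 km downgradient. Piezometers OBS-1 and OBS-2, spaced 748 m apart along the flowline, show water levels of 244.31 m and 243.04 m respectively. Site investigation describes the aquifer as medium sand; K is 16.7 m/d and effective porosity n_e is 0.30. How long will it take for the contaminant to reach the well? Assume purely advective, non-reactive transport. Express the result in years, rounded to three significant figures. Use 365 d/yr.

Hydraulic gradient i = (244.31 − 243.04) / 748 = 1.27 / 748 = 0.001698
Darcy flux q = K·i = 16.7 × 0.001698 = 0.02835 m/d
v_s = q/n_e = 0.02835/0.30 = 0.09451 m/d
L = 1.63 km = 1630 m
t = L / v = 1630 / 0.09451 = 17250 d
   = 17250 / 365 = 47.2 yr

47.2 years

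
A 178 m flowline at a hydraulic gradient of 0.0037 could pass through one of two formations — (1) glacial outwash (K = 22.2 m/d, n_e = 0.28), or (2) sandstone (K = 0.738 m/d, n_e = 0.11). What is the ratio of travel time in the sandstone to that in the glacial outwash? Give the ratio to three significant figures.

11.8

Unit 1 (glacial outwash): v = 22.2×0.0037/0.28 = 0.2934 m/d, t = 178/0.2934 = 606.8 d
Unit 2 (sandstone): v = 0.738×0.0037/0.11 = 0.02482 m/d, t = 178/0.02482 = 7171 d
t(sandstone) / t(glacial outwash) = 7171/606.8 = 11.8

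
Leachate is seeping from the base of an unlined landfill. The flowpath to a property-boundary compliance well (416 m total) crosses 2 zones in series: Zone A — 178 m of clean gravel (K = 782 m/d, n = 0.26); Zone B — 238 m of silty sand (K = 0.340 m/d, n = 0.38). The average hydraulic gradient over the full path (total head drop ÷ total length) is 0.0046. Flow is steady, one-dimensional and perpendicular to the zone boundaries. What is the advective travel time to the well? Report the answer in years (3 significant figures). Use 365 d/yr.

Steady 1-D flow in series ⇒ the Darcy flux q is identical in every zone and the zone head losses add (resistances L/K in series).
Σ(L/K) = 178/782 + 238/0.340 = 0.2276 + 700.0 = 700.2 d
K_eq = L_total / Σ(L/K) = 416 / 700.2 = 0.5941 m/d
q = K_eq · i = 0.5941 × 0.0046 = 0.002733 m/d (same in every zone)
Zone A: v = q/n = 0.002733/0.26 = 0.01051 m/d → t_A = 178/0.01051 = 16930 d
Zone B: v = q/n = 0.002733/0.38 = 0.007192 m/d → t_B = 238/0.007192 = 33090 d
Total t = 16930 + 33090 = 50030 d
   = 50030 / 365 = 137 yr

137 years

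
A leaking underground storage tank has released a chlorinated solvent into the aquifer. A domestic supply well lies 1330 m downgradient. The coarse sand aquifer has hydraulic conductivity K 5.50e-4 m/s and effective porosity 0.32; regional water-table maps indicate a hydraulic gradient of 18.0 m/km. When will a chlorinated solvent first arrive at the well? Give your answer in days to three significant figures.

498 days

K = 5.50e-4 m/s × 86400 s/d = 47.52 m/d
Specific discharge q = 47.52 × 0.018 = 0.8554 m/d
v_s = q/n_e = 0.8554/0.32 = 2.673 m/d
t = L / v = 1330 / 2.673 = 497.6 d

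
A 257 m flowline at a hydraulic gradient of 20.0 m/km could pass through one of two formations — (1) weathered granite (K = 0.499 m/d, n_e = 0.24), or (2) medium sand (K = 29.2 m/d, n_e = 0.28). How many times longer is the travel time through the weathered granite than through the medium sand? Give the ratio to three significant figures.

50.2

Unit 1 (weathered granite): v = 0.499×0.020/0.24 = 0.04158 m/d, t = 257/0.04158 = 6180 d
Unit 2 (medium sand): v = 29.2×0.020/0.28 = 2.086 m/d, t = 257/2.086 = 123.2 d
t(weathered granite) / t(medium sand) = 6180/123.2 = 50.2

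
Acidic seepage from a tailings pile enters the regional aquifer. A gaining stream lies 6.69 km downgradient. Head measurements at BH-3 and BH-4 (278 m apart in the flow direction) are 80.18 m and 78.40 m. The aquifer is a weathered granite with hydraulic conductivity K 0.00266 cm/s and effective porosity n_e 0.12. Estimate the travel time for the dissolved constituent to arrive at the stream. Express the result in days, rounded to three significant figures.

54600 days

Hydraulic gradient i = (80.18 − 78.40) / 278 = 1.78 / 278 = 0.006403
K = 0.00266 cm/s × 864 = 2.298 m/d
Darcy flux q = K·i = 2.298 × 0.006403 = 0.01472 m/d
Average linear velocity = 0.01472 / 0.12 = 0.1226 m/d
L = 6.69 km = 6690 m
t = L / v = 6690 / 0.1226 = 54560 d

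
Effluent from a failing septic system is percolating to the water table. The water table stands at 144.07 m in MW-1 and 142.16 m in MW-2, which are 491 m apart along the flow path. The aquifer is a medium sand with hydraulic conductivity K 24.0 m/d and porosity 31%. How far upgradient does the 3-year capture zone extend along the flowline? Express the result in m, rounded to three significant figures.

330 m

Hydraulic gradient i = (144.07 − 142.16) / 491 = 1.91 / 491 = 0.003890
Darcy flux q = K·i = 24.0 × 0.003890 = 0.09336 m/d
Seepage velocity v = q / n = 0.09336 / 0.31 = 0.3012 m/d
T = 3 yr × 365 = 1095 d
L = v × T = 0.3012 × 1095 = 329.8 m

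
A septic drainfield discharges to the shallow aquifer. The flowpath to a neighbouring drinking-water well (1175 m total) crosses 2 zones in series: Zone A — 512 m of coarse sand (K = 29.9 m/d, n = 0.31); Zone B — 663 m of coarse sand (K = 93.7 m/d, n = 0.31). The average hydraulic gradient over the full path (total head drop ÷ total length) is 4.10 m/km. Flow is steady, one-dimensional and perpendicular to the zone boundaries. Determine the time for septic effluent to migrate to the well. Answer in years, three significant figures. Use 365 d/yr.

For zones in series the flux q is common to all zones; the equivalent conductivity is the harmonic (thickness-weighted) mean, K_eq = L_total / Σ(L_j/K_j).
Σ(L/K) = 512/29.9 + 663/93.7 = 17.12 + 7.076 = 24.20 d
K_eq = L_total / Σ(L/K) = 1175 / 24.20 = 48.55 m/d
q = K_eq · i = 48.55 × 0.0041 = 0.1991 m/d (same in every zone)
Zone A: v = q/n = 0.1991/0.31 = 0.6422 m/d → t_A = 512/0.6422 = 797.3 d
Zone B: v = q/n = 0.1991/0.31 = 0.6422 m/d → t_B = 663/0.6422 = 1032 d
Total t = 797.3 + 1032 = 1830 d
   = 1830 / 365 = 5.01 yr

5.01 years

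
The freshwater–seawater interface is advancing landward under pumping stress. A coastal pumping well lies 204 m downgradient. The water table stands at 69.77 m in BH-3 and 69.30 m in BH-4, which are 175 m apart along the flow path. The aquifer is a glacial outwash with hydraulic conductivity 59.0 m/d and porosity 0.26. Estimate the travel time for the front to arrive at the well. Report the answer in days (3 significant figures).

335 days

Hydraulic gradient i = (69.77 − 69.30) / 175 = 0.47 / 175 = 0.002686
Darcy flux q = K·i = 59.0 × 0.002686 = 0.1585 m/d
v_s = q/n_e = 0.1585/0.26 = 0.6095 m/d
t = L / v = 204 / 0.6095 = 334.7 d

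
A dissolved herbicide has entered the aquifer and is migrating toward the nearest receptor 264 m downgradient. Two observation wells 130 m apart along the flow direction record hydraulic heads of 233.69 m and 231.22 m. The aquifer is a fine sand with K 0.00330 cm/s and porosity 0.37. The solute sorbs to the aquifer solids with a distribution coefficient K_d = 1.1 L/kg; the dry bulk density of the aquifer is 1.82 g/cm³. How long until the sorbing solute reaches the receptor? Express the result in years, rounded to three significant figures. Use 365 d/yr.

Hydraulic gradient i = (233.69 − 231.22) / 130 = 2.47 / 130 = 0.01900
K = 0.00330 cm/s × 864 = 2.851 m/d
Darcy flux q = K·i = 2.851 × 0.01900 = 0.05417 m/d
Seepage velocity v = q / n = 0.05417 / 0.37 = 0.1464 m/d
Retardation R = 1 + ρ_b·K_d/n = 1 + 1.82×1.1/0.37 = 6.411
Contaminant velocity v_c = v/R = 0.1464/6.411 = 0.02284 m/d
t = L/v_c = 264/0.02284 = 11560 d
   = 11560/365 = 31.7 yr

31.7 years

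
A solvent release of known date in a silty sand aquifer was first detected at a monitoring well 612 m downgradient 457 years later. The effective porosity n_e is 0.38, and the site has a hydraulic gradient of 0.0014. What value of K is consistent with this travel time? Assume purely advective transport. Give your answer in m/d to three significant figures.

0.996 m/d

t = 457 years = 166800 d
v = L / t = 612 / 166800 = 0.003669 m/d
K = v · n / i = 0.003669 × 0.38 / 0.0014 = 0.996 m/d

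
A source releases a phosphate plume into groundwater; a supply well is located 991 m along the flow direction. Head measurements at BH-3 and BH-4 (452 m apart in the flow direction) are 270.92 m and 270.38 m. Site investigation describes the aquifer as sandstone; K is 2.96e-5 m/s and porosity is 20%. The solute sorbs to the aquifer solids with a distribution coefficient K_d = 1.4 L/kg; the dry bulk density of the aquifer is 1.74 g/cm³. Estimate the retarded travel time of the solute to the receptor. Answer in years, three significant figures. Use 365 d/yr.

2340 years

Hydraulic gradient i = (270.92 − 270.38) / 452 = 0.54 / 452 = 0.001195
K = 2.96e-5 m/s × 86400 s/d = 2.557 m/d
q = Ki = 2.557 × 0.001195 = 0.003055 m/d
Average linear velocity = 0.003055 / 0.20 = 0.01528 m/d
Retardation R = 1 + ρ_b·K_d/n = 1 + 1.74×1.4/0.20 = 13.18
Contaminant velocity v_c = v/R = 0.01528/13.18 = 0.001159 m/d
t = L/v_c = 991/0.001159 = 855000 d
   = 855000/365 = 2340 yr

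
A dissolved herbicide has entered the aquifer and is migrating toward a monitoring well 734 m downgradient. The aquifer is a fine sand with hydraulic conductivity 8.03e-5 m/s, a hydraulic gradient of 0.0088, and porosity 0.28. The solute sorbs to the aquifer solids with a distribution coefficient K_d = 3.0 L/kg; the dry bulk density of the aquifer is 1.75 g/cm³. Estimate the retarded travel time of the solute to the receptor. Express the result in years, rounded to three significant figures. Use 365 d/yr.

K = 8.03e-5 m/s × 86400 s/d = 6.938 m/d
Darcy flux q = K·i = 6.938 × 0.0088 = 0.06105 m/d
Average linear velocity = 0.06105 / 0.28 = 0.2180 m/d
Retardation R = 1 + ρ_b·K_d/n = 1 + 1.75×3.0/0.28 = 19.75
Contaminant velocity v_c = v/R = 0.2180/19.75 = 0.01104 m/d
t = L/v_c = 734/0.01104 = 66480 d
   = 66480/365 = 182 yr

182 years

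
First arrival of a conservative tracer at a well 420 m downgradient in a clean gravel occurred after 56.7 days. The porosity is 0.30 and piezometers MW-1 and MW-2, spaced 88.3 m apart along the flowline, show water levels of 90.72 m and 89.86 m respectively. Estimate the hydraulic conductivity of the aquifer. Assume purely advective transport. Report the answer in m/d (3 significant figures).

228 m/d

Hydraulic gradient i = (90.72 − 89.86) / 88.3 = 0.86 / 88.3 = 0.009740
v = L / t = 420 / 56.7 = 7.407 m/d
K = v · n / i = 7.407 × 0.30 / 0.009740 = 228 m/d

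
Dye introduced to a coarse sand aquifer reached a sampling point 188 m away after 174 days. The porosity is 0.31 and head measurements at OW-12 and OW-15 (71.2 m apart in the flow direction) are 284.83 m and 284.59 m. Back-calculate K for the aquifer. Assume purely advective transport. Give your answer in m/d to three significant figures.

99.4 m/d

Hydraulic gradient i = (284.83 − 284.59) / 71.2 = 0.24 / 71.2 = 0.003371
v = L / t = 188 / 174 = 1.080 m/d
K = v · n / i = 1.080 × 0.31 / 0.003371 = 99.4 m/d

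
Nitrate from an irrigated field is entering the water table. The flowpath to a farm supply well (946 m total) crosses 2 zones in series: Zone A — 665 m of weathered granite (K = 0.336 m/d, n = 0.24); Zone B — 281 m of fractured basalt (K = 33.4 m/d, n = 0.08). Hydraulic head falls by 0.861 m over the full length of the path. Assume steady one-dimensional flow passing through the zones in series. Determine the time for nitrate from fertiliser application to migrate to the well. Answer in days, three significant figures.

420000 days

Continuity: the same q passes through each zone, so ΔH = q·Σ(L_j/K_j) — the zones act as resistances in series.
Σ(L/K) = 665/0.336 + 281/33.4 = 1979 + 8.413 = 1988 d
q = ΔH / Σ(L/K) = 0.861 / 1988 = 4.332e-4 m/d (same in every zone)
Zone A: v = q/n = 4.332e-4/0.24 = 0.001805 m/d → t_A = 665/0.001805 = 368400 d
Zone B: v = q/n = 4.332e-4/0.08 = 0.005415 m/d → t_B = 281/0.005415 = 51890 d
Total t = 368400 + 51890 = 420300 d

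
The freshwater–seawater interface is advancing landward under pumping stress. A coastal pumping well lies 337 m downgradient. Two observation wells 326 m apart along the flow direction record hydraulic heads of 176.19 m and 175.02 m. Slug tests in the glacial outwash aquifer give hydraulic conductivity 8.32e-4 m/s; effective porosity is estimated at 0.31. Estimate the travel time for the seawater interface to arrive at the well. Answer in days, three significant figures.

405 days

Hydraulic gradient i = (176.19 − 175.02) / 326 = 1.17 / 326 = 0.003589
K = 8.32e-4 m/s × 86400 s/d = 71.88 m/d
Darcy flux q = K·i = 71.88 × 0.003589 = 0.2580 m/d
v = Ki/n = 71.88·0.003589/0.31 = 0.8322 m/d
t = L / v = 337 / 0.8322 = 404.9 d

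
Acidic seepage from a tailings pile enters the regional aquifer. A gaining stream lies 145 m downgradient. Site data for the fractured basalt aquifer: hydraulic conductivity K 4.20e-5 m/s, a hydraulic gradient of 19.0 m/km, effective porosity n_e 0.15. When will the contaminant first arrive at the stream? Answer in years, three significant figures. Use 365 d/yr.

0.864 years

K = 4.20e-5 m/s × 86400 s/d = 3.629 m/d
Specific discharge q = 3.629 × 0.019 = 0.06895 m/d
Seepage velocity v = q / n = 0.06895 / 0.15 = 0.4596 m/d
t = L / v = 145 / 0.4596 = 315.5 d
   = 315.5 / 365 = 0.864 yr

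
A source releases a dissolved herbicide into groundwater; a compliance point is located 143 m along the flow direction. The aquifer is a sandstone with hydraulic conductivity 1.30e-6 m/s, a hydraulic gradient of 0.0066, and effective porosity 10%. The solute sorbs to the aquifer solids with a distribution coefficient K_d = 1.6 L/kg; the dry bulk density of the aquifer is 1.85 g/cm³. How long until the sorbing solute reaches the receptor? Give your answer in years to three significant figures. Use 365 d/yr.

K = 1.30e-6 m/s × 86400 s/d = 0.1123 m/d
Darcy flux q = K·i = 0.1123 × 0.0066 = 7.413e-4 m/d
v_s = q/n_e = 7.413e-4/0.10 = 0.007413 m/d
Retardation R = 1 + ρ_b·K_d/n = 1 + 1.85×1.6/0.10 = 30.60
Contaminant velocity v_c = v/R = 0.007413/30.60 = 2.423e-4 m/d
t = L/v_c = 143/2.423e-4 = 590300 d
   = 590300/365 = 1620 yr

1620 years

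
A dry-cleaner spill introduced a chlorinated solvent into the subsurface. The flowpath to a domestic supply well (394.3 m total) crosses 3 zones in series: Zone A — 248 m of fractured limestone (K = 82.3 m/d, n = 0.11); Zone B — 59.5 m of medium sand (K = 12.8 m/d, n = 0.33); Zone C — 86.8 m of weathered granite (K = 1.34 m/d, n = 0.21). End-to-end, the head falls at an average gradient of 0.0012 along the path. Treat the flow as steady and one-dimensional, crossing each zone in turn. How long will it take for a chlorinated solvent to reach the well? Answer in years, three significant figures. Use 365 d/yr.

Steady 1-D flow in series ⇒ the Darcy flux q is identical in every zone and the zone head losses add (resistances L/K in series).
Σ(L/K) = 248/82.3 + 59.5/12.8 + 86.8/1.34 = 3.013 + 4.648 + 64.78 = 72.44 d
K_eq = L_total / Σ(L/K) = 394.3 / 72.44 = 5.443 m/d
q = K_eq · i = 5.443 × 0.0012 = 0.006532 m/d (same in every zone)
Zone A: v = q/n = 0.006532/0.11 = 0.05938 m/d → t_A = 248/0.05938 = 4176 d
Zone B: v = q/n = 0.006532/0.33 = 0.01979 m/d → t_B = 59.5/0.01979 = 3006 d
Zone C: v = q/n = 0.006532/0.21 = 0.03110 m/d → t_C = 86.8/0.03110 = 2791 d
Total t = 4176 + 3006 + 2791 = 9973 d
   = 9973 / 365 = 27.3 yr

27.3 years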